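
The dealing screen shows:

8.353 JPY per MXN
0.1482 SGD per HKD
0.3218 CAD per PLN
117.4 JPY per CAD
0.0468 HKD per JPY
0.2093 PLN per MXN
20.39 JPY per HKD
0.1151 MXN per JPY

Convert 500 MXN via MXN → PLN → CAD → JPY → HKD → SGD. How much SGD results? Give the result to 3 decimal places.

27.421

500 MXN × 0.2093 = 104.65 PLN
104.65 PLN × 0.3218 = 33.67637 CAD
33.67637 CAD × 117.4 = 3953.605838 JPY
3953.605838 JPY × 0.0468 = 185.0287532184 HKD
185.0287532184 HKD × 0.1482 = 27.42126122696688 SGD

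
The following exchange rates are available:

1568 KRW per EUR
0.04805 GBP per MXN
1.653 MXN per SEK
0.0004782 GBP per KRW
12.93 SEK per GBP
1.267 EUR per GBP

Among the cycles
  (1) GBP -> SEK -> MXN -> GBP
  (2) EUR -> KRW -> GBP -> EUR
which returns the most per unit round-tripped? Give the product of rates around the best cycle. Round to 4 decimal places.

(1) 12.93 × 1.653 × 0.04805 = 1.02699
(2) 1568 × 0.0004782 × 1.267 = 0.95002
Highest is cycle (1) at 1.0270 (>1, arbitrage).

1.0270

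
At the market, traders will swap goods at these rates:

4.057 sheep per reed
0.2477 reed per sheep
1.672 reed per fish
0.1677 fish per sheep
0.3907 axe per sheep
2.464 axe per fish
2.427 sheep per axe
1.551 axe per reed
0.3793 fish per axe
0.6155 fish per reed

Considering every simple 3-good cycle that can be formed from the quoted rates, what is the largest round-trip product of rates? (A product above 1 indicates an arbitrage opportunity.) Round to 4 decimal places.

sheep→fish→reed→sheep: 0.1677 × 1.672 × 4.057 = 1.13756
sheep→fish→axe→sheep: 0.1677 × 2.464 × 2.427 = 1.00287
reed→axe→fish→reed: 1.551 × 0.3793 × 1.672 = 0.98363
sheep→reed→axe→sheep: 0.2477 × 1.551 × 2.427 = 0.93241
Maximum is sheep→fish→reed→sheep at 1.1376; arbitrage exists.

1.1376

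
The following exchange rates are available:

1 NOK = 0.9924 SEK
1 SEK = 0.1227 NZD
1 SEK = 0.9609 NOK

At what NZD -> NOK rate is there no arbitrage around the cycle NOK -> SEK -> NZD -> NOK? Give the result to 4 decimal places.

Known legs of the cycle: 0.9924 × 0.1227 = 0.12176748
For no arbitrage the full-cycle product must be 1, so the missing rate is 1 / 0.12176748 ≈ 8.212373.

8.2124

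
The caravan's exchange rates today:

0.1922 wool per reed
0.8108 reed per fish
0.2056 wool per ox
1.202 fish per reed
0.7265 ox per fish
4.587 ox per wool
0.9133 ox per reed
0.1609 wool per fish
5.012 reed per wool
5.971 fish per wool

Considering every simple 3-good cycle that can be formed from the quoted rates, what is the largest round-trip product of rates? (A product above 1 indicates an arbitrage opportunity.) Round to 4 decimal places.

0.9693

reed→fish→wool→reed: 1.202 × 0.1609 × 5.012 = 0.96933
reed→ox→wool→reed: 0.9133 × 0.2056 × 5.012 = 0.94113
reed→wool→fish→reed: 0.1922 × 5.971 × 0.8108 = 0.93050
fish→ox→wool→fish: 0.7265 × 0.2056 × 5.971 = 0.89188
Maximum is reed→fish→wool→reed at 0.9693; no arbitrage — every cycle loses value.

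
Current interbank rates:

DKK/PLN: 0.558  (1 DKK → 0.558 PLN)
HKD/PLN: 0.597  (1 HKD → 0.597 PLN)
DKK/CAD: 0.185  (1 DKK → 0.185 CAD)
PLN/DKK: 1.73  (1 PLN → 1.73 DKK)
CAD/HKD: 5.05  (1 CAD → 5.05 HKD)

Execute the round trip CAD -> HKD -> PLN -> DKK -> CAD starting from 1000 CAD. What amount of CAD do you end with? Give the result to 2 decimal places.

964.90

1000 CAD × 5.05 = 5050 HKD
5050 HKD × 0.597 = 3014.85 PLN
3014.85 PLN × 1.73 = 5215.6905 DKK
5215.6905 DKK × 0.185 = 964.9027425 CAD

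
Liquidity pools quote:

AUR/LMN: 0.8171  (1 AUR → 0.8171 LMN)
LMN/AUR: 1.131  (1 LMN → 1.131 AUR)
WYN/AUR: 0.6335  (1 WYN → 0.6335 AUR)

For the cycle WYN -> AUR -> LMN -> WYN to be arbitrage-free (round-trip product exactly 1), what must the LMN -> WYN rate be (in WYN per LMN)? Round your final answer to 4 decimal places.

Known legs of the cycle: 0.6335 × 0.8171 = 0.51763285
For no arbitrage the full-cycle product must be 1, so the missing rate is 1 / 0.51763285 ≈ 1.931871.

1.9319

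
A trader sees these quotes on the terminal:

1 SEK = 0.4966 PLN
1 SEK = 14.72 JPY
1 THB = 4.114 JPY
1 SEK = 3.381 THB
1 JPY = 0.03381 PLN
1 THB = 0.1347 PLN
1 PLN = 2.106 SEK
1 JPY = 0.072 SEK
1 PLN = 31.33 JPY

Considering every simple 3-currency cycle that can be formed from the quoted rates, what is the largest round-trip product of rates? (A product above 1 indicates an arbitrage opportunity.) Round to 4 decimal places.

1.1202

PLN→JPY→SEK→PLN: 31.33 × 0.072 × 0.4966 = 1.12021
PLN→SEK→JPY→PLN: 2.106 × 14.72 × 0.03381 = 1.04812
THB→JPY→SEK→THB: 4.114 × 0.072 × 3.381 = 1.00148
PLN→SEK→THB→PLN: 2.106 × 3.381 × 0.1347 = 0.95912
Maximum is PLN→JPY→SEK→PLN at 1.1202; arbitrage exists.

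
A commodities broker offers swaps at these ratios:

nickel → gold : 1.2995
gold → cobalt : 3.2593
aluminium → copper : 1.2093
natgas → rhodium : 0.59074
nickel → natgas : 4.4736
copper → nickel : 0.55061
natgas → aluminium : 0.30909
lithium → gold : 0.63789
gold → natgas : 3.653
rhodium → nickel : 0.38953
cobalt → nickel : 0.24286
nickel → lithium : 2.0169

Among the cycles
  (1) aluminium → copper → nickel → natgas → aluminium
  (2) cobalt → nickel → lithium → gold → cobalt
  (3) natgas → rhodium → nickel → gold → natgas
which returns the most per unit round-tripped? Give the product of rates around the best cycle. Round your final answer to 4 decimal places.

(1) 1.2093 × 0.55061 × 4.4736 × 0.30909 = 0.92070
(2) 0.24286 × 2.0169 × 0.63789 × 3.2593 = 1.01838
(3) 0.59074 × 0.38953 × 1.2995 × 3.653 = 1.09235
Highest is cycle (3) at 1.0924 (>1, arbitrage).

1.0924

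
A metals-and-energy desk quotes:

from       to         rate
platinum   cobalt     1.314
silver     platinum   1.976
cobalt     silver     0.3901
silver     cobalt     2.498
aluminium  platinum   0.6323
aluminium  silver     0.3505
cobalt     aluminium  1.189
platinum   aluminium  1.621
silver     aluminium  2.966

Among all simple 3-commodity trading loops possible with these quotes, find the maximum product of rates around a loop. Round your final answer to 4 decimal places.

aluminium→silver→platinum→aluminium: 0.3505 × 1.976 × 1.621 = 1.12269
aluminium→silver→cobalt→aluminium: 0.3505 × 2.498 × 1.189 = 1.04103
cobalt→silver→platinum→cobalt: 0.3901 × 1.976 × 1.314 = 1.01288
aluminium→platinum→cobalt→aluminium: 0.6323 × 1.314 × 1.189 = 0.98787
Maximum is aluminium→silver→platinum→aluminium at 1.1227; arbitrage exists.

1.1227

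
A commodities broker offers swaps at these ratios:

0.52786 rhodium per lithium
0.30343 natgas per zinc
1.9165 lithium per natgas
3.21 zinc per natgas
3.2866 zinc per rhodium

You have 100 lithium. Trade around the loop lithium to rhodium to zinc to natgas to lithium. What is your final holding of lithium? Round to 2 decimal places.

100.89

100 lithium × 0.52786 = 52.786 rhodium
52.786 rhodium × 3.2866 = 173.4864676 zinc
173.4864676 zinc × 0.30343 = 52.640998863868 natgas
52.640998863868 natgas × 1.9165 = 100.886474322603022 lithium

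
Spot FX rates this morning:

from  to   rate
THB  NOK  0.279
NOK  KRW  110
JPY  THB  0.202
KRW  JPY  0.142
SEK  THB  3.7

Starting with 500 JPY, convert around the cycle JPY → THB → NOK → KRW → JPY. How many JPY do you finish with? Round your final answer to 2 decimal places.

500 JPY × 0.202 = 101 THB
101 THB × 0.279 = 28.179 NOK
28.179 NOK × 110 = 3099.69 KRW
3099.69 KRW × 0.142 = 440.15598 JPY

440.16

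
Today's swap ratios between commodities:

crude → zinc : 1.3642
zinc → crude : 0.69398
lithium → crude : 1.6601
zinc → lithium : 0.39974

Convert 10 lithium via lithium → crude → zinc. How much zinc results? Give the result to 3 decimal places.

22.647

10 lithium × 1.6601 = 16.601 crude
16.601 crude × 1.3642 = 22.6470842 zinc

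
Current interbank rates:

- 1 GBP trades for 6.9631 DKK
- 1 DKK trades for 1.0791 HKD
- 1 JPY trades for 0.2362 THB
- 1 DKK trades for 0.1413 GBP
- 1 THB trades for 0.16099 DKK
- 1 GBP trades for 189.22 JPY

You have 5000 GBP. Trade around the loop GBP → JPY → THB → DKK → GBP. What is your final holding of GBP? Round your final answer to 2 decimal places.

5083.44

5000 GBP × 189.22 = 946100 JPY
946100 JPY × 0.2362 = 223468.82 THB
223468.82 THB × 0.16099 = 35976.2453318 DKK
35976.2453318 DKK × 0.1413 = 5083.44346538334 GBP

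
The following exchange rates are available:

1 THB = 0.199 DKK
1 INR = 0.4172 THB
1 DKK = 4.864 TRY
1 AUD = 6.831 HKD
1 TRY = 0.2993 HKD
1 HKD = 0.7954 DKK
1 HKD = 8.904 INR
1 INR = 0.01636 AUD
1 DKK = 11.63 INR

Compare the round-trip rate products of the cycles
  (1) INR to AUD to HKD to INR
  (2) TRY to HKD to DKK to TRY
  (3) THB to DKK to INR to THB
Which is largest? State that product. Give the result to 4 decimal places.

(1) 0.01636 × 6.831 × 8.904 = 0.99507
(2) 0.2993 × 0.7954 × 4.864 = 1.15794
(3) 0.199 × 11.63 × 0.4172 = 0.96556
Highest is cycle (2) at 1.1579 (>1, arbitrage).

1.1579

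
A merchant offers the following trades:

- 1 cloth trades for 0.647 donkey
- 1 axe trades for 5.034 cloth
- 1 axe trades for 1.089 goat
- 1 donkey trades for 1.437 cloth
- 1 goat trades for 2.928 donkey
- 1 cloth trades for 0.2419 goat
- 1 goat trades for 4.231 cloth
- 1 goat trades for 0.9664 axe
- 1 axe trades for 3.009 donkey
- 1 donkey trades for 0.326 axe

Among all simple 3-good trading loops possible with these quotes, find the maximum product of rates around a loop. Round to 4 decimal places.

1.1768

goat→axe→cloth→goat: 0.9664 × 5.034 × 0.2419 = 1.17681
cloth→donkey→axe→cloth: 0.647 × 0.326 × 5.034 = 1.06178
goat→donkey→axe→goat: 2.928 × 0.326 × 1.089 = 1.03948
goat→donkey→cloth→goat: 2.928 × 1.437 × 0.2419 = 1.01780
Maximum is goat→axe→cloth→goat at 1.1768; arbitrage exists.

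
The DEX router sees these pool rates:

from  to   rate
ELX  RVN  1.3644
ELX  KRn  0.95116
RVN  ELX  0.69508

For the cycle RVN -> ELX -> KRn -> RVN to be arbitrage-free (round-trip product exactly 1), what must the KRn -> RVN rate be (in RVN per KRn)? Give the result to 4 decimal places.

1.5126

Known legs of the cycle: 0.69508 × 0.95116 = 0.6611322928
For no arbitrage the full-cycle product must be 1, so the missing rate is 1 / 0.6611322928 ≈ 1.512557.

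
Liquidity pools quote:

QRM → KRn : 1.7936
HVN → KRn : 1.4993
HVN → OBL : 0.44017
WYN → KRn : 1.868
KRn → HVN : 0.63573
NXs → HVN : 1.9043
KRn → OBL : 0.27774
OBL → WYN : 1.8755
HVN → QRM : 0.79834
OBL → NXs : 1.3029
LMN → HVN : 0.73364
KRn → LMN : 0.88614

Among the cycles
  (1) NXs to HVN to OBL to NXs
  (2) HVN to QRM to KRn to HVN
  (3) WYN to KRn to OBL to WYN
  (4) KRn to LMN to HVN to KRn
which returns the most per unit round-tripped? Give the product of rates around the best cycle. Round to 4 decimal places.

(1) 1.9043 × 0.44017 × 1.3029 = 1.09211
(2) 0.79834 × 1.7936 × 0.63573 = 0.91030
(3) 1.868 × 0.27774 × 1.8755 = 0.97304
(4) 0.88614 × 0.73364 × 1.4993 = 0.97471
Highest is cycle (1) at 1.0921 (>1, arbitrage).

1.0921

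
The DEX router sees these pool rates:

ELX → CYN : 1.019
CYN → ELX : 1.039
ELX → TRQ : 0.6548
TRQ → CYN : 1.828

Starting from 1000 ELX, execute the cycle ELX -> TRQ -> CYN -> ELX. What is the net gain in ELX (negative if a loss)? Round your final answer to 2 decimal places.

243.66

1000 ELX × 0.6548 = 654.8 TRQ
654.8 TRQ × 1.828 = 1196.9744 CYN
1196.9744 CYN × 1.039 = 1243.6564016 ELX
Net change: 1243.6564016 − 1000 = 243.6564016 ELX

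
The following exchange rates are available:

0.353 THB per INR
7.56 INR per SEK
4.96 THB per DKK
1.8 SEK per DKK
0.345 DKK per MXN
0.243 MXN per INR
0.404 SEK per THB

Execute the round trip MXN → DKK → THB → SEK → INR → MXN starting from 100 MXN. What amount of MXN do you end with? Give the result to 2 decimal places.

100 MXN × 0.345 = 34.5 DKK
34.5 DKK × 4.96 = 171.12 THB
171.12 THB × 0.404 = 69.13248 SEK
69.13248 SEK × 7.56 = 522.6415488 INR
522.6415488 INR × 0.243 = 127.0018963584 MXN

127.00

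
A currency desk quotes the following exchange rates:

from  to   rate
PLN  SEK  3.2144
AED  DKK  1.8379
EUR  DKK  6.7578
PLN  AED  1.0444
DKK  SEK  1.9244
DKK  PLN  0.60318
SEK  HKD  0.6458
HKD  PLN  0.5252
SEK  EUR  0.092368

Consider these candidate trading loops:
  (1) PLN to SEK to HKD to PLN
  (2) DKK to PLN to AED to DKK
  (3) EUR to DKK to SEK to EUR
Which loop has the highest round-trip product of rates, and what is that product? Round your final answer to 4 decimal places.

(1) 3.2144 × 0.6458 × 0.5252 = 1.09024
(2) 0.60318 × 1.0444 × 1.8379 = 1.15781
(3) 6.7578 × 1.9244 × 0.092368 = 1.20122
Highest is cycle (3) at 1.2012 (>1, arbitrage).

1.2012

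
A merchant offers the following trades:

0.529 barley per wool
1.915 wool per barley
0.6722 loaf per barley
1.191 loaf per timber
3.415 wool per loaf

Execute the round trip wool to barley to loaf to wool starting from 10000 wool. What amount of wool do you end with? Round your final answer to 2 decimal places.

12143.53

10000 wool × 0.529 = 5290 barley
5290 barley × 0.6722 = 3555.938 loaf
3555.938 loaf × 3.415 = 12143.52827 wool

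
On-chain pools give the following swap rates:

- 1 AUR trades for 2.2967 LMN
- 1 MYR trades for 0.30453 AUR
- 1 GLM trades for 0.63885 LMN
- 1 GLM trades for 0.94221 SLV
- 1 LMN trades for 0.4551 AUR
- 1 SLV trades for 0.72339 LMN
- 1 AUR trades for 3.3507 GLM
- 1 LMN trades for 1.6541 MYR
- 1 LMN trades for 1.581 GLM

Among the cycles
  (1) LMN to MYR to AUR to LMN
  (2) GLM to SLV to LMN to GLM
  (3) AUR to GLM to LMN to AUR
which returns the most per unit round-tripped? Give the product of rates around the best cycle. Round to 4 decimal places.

(1) 1.6541 × 0.30453 × 2.2967 = 1.15690
(2) 0.94221 × 0.72339 × 1.581 = 1.07759
(3) 3.3507 × 0.63885 × 0.4551 = 0.97418
Highest is cycle (1) at 1.1569 (>1, arbitrage).

1.1569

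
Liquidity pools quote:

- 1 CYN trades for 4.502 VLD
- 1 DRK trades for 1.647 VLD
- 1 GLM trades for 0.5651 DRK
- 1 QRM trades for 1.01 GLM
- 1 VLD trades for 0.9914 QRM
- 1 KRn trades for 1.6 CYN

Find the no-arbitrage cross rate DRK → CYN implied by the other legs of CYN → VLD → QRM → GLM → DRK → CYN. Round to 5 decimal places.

Known legs of the cycle: 4.502 × 0.9914 × 1.01 × 0.5651 = 2.5474231213828
For no arbitrage the full-cycle product must be 1, so the missing rate is 1 / 2.5474231213828 ≈ 0.3925536.

0.39255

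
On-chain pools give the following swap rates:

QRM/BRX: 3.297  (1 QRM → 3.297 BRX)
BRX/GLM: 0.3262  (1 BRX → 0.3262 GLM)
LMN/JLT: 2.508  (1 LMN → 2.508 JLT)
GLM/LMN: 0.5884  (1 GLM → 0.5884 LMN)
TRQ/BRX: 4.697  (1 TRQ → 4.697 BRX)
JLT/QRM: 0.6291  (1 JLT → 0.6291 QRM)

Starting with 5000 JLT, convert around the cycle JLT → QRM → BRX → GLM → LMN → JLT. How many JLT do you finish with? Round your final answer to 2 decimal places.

4992.21

5000 JLT × 0.6291 = 3145.5 QRM
3145.5 QRM × 3.297 = 10370.7135 BRX
10370.7135 BRX × 0.3262 = 3382.9267437 GLM
3382.9267437 GLM × 0.5884 = 1990.51409599308 LMN
1990.51409599308 LMN × 2.508 = 4992.20935275064464 JLT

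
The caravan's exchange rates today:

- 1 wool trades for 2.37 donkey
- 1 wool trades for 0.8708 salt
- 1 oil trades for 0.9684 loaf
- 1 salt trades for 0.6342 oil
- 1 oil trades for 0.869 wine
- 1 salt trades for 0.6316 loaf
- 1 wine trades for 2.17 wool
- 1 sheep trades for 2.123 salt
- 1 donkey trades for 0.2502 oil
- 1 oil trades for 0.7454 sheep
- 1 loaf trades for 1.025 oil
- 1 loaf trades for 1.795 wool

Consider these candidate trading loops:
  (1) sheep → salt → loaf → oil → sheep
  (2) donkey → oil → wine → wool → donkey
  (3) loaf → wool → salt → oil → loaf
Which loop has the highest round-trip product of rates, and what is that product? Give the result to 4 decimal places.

(1) 2.123 × 0.6316 × 1.025 × 0.7454 = 1.02448
(2) 0.2502 × 0.869 × 2.17 × 2.37 = 1.11819
(3) 1.795 × 0.8708 × 0.6342 × 0.9684 = 0.95998
Highest is cycle (2) at 1.1182 (>1, arbitrage).

1.1182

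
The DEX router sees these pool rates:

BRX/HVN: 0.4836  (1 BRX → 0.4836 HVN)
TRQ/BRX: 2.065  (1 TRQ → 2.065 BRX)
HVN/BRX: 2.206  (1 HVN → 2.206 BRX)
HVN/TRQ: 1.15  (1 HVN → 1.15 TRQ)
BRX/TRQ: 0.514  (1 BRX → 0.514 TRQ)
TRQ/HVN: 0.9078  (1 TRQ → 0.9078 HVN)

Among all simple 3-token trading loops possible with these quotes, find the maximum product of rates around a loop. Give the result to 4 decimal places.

HVN→TRQ→BRX→HVN: 1.15 × 2.065 × 0.4836 = 1.14843
HVN→BRX→TRQ→HVN: 2.206 × 0.514 × 0.9078 = 1.02934
Maximum is HVN→TRQ→BRX→HVN at 1.1484; arbitrage exists.

1.1484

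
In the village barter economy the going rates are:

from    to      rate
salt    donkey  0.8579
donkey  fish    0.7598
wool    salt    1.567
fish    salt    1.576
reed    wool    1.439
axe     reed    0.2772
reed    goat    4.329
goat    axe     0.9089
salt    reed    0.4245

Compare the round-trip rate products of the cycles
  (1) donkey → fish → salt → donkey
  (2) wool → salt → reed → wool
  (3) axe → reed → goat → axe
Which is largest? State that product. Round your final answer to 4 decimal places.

(1) 0.7598 × 1.576 × 0.8579 = 1.02729
(2) 1.567 × 0.4245 × 1.439 = 0.95721
(3) 0.2772 × 4.329 × 0.9089 = 1.09068
Highest is cycle (3) at 1.0907 (>1, arbitrage).

1.0907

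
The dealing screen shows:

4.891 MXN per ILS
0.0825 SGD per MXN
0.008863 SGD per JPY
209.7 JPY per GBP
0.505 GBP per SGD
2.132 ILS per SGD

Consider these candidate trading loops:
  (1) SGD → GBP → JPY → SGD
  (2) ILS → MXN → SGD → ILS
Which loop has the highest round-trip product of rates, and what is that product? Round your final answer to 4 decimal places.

(1) 0.505 × 209.7 × 0.008863 = 0.93858
(2) 4.891 × 0.0825 × 2.132 = 0.86028
Highest is cycle (1) at 0.9386 (≤1, no arbitrage).

0.9386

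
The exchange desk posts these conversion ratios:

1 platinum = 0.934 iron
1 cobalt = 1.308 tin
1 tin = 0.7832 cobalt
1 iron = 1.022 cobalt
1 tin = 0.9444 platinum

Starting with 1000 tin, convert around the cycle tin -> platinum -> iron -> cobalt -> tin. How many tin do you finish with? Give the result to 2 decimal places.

1000 tin × 0.9444 = 944.4 platinum
944.4 platinum × 0.934 = 882.0696 iron
882.0696 iron × 1.022 = 901.4751312 cobalt
901.4751312 cobalt × 1.308 = 1179.1294716096 tin

1179.13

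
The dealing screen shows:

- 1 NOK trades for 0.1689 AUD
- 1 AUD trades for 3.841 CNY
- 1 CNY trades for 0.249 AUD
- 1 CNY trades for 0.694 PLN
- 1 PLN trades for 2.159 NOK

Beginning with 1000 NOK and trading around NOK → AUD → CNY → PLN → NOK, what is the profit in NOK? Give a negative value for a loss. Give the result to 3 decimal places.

1000 NOK × 0.1689 = 168.9 AUD
168.9 AUD × 3.841 = 648.7449 CNY
648.7449 CNY × 0.694 = 450.2289606 PLN
450.2289606 PLN × 2.159 = 972.0443259354 NOK
Net change: 972.0443259354 − 1000 = -27.9556740646 NOK

-27.956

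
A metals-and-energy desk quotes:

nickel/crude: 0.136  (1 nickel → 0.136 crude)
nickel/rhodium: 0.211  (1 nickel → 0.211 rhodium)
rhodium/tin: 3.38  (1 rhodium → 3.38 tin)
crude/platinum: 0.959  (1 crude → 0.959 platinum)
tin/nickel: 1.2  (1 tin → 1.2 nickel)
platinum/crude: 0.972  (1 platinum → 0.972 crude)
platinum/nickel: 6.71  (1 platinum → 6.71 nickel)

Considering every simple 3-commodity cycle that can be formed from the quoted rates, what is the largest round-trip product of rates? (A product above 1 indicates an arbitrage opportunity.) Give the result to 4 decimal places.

platinum→nickel→crude→platinum: 6.71 × 0.136 × 0.959 = 0.87515
nickel→rhodium→tin→nickel: 0.211 × 3.38 × 1.2 = 0.85582
Maximum is platinum→nickel→crude→platinum at 0.8751; no arbitrage — every cycle loses value.

0.8751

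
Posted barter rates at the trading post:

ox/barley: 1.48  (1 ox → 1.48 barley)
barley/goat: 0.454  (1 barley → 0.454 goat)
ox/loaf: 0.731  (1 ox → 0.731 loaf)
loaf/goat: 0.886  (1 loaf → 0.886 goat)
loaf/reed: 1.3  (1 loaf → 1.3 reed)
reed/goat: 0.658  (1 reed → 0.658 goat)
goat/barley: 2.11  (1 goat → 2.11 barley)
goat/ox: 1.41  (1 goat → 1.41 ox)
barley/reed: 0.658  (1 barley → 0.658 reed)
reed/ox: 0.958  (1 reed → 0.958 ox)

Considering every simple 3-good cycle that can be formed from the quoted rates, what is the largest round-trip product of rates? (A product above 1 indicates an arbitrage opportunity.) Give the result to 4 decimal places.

0.9474

barley→goat→ox→barley: 0.454 × 1.41 × 1.48 = 0.94741
reed→ox→barley→reed: 0.958 × 1.48 × 0.658 = 0.93294
reed→goat→barley→reed: 0.658 × 2.11 × 0.658 = 0.91355
ox→loaf→goat→ox: 0.731 × 0.886 × 1.41 = 0.91321
reed→ox→loaf→reed: 0.958 × 0.731 × 1.3 = 0.91039
Maximum is barley→goat→ox→barley at 0.9474; no arbitrage — every cycle loses value.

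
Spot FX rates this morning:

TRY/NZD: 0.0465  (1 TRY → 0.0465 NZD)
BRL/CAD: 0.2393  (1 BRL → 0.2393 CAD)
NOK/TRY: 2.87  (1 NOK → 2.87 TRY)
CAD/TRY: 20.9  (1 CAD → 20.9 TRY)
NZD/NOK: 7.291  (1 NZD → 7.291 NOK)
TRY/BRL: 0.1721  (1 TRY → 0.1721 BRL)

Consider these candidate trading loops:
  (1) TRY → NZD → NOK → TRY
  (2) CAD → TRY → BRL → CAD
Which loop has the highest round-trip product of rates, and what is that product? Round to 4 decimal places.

0.9730

(1) 0.0465 × 7.291 × 2.87 = 0.97302
(2) 20.9 × 0.1721 × 0.2393 = 0.86074
Highest is cycle (1) at 0.9730 (≤1, no arbitrage).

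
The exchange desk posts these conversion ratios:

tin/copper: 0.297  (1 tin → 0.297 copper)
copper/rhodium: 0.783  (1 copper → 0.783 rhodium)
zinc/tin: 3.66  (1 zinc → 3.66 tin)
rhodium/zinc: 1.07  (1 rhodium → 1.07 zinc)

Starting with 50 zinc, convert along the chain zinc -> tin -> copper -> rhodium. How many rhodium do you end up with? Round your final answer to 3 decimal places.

50 zinc × 3.66 = 183 tin
183 tin × 0.297 = 54.351 copper
54.351 copper × 0.783 = 42.556833 rhodium

42.557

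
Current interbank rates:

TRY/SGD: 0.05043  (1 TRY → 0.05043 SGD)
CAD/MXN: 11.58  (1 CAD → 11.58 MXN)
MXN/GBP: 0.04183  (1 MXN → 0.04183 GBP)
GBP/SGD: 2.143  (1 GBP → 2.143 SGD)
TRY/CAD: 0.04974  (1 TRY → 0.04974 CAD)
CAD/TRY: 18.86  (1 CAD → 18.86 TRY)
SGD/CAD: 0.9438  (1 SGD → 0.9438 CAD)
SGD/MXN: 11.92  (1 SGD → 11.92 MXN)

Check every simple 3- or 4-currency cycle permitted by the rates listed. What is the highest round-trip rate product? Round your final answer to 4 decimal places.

SGD→MXN→GBP→SGD: 11.92 × 0.04183 × 2.143 = 1.06853
SGD→CAD→MXN→GBP→SGD: 0.9438 × 11.58 × 0.04183 × 2.143 = 0.97971
TRY→SGD→CAD→TRY: 0.05043 × 0.9438 × 18.86 = 0.89766
Maximum is SGD→MXN→GBP→SGD at 1.0685; arbitrage exists.

1.0685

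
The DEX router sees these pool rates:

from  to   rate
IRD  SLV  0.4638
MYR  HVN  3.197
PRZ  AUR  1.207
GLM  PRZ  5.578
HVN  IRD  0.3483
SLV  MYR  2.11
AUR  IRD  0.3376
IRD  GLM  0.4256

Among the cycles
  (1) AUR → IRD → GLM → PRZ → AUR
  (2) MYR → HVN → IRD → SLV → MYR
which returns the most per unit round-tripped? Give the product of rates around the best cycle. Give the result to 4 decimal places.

(1) 0.3376 × 0.4256 × 5.578 × 1.207 = 0.96736
(2) 3.197 × 0.3483 × 0.4638 × 2.11 = 1.08971
Highest is cycle (2) at 1.0897 (>1, arbitrage).

1.0897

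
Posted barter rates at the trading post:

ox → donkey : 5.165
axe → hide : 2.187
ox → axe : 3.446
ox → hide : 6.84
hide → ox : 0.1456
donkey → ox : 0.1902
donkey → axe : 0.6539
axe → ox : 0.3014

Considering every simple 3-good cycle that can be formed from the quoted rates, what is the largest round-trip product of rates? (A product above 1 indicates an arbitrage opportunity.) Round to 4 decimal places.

axe→hide→ox→axe: 2.187 × 0.1456 × 3.446 = 1.09730
axe→ox→donkey→axe: 0.3014 × 5.165 × 0.6539 = 1.01795
Maximum is axe→hide→ox→axe at 1.0973; arbitrage exists.

1.0973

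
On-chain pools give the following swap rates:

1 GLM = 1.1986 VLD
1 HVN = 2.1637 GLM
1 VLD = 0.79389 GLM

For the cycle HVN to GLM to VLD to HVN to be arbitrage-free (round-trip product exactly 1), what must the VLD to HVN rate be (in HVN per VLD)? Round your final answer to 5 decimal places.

Known legs of the cycle: 2.1637 × 1.1986 = 2.59341082
For no arbitrage the full-cycle product must be 1, so the missing rate is 1 / 2.59341082 ≈ 0.3855926.

0.38559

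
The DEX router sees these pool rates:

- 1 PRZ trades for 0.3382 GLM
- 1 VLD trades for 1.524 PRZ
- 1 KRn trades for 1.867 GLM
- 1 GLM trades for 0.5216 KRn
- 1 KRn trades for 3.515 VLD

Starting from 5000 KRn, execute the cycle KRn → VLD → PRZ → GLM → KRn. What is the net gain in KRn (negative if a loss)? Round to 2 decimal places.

5000 KRn × 3.515 = 17575 VLD
17575 VLD × 1.524 = 26784.3 PRZ
26784.3 PRZ × 0.3382 = 9058.45026 GLM
9058.45026 GLM × 0.5216 = 4724.887655616 KRn
Net change: 4724.887655616 − 5000 = -275.112344384 KRn

-275.11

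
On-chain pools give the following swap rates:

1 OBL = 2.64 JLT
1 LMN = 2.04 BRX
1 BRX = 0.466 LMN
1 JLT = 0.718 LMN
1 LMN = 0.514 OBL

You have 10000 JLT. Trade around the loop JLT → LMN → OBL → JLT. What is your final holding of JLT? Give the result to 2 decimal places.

10000 JLT × 0.718 = 7180 LMN
7180 LMN × 0.514 = 3690.52 OBL
3690.52 OBL × 2.64 = 9742.9728 JLT

9742.97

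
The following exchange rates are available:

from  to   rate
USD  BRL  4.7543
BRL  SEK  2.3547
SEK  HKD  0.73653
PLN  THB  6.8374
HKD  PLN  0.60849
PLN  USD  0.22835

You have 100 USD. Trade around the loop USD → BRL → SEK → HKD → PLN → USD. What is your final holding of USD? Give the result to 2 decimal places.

114.57

100 USD × 4.7543 = 475.43 BRL
475.43 BRL × 2.3547 = 1119.495021 SEK
1119.495021 SEK × 0.73653 = 824.54166781713 HKD
824.54166781713 HKD × 0.60849 = 501.7253594500454337 PLN
501.7253594500454337 PLN × 0.22835 = 114.568985830417874785395 USD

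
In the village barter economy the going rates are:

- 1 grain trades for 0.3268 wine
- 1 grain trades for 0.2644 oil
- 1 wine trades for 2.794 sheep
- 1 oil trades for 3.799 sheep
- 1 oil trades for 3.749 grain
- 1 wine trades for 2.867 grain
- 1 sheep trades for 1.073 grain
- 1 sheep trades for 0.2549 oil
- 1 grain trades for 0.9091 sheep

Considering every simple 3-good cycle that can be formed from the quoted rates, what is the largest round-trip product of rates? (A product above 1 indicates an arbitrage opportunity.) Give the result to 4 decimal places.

sheep→grain→oil→sheep: 1.073 × 0.2644 × 3.799 = 1.07778
sheep→grain→wine→sheep: 1.073 × 0.3268 × 2.794 = 0.97973
sheep→oil→grain→sheep: 0.2549 × 3.749 × 0.9091 = 0.86875
Maximum is sheep→grain→oil→sheep at 1.0778; arbitrage exists.

1.0778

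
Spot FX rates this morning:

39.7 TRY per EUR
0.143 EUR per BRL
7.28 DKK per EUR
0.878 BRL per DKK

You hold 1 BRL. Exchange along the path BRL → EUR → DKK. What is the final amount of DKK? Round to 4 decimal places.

1 BRL × 0.143 = 0.143 EUR
0.143 EUR × 7.28 = 1.04104 DKK

1.0410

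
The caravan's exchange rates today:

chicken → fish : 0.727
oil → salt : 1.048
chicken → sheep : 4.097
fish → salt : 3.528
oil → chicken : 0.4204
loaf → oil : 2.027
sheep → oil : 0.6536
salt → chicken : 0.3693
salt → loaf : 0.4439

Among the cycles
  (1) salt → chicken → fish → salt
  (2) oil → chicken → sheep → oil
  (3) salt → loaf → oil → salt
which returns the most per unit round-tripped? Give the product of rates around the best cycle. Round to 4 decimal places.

(1) 0.3693 × 0.727 × 3.528 = 0.94720
(2) 0.4204 × 4.097 × 0.6536 = 1.12575
(3) 0.4439 × 2.027 × 1.048 = 0.94297
Highest is cycle (2) at 1.1257 (>1, arbitrage).

1.1257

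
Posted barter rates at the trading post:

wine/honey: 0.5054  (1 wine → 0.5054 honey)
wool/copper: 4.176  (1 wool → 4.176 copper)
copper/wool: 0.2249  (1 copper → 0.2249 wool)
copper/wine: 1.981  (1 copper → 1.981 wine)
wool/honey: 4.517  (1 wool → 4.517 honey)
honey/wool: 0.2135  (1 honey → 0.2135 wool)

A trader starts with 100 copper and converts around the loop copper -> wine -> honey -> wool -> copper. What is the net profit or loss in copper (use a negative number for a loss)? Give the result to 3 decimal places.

100 copper × 1.981 = 198.1 wine
198.1 wine × 0.5054 = 100.11974 honey
100.11974 honey × 0.2135 = 21.37556449 wool
21.37556449 wool × 4.176 = 89.26435731024 copper
Net change: 89.26435731024 − 100 = -10.73564268976 copper

-10.736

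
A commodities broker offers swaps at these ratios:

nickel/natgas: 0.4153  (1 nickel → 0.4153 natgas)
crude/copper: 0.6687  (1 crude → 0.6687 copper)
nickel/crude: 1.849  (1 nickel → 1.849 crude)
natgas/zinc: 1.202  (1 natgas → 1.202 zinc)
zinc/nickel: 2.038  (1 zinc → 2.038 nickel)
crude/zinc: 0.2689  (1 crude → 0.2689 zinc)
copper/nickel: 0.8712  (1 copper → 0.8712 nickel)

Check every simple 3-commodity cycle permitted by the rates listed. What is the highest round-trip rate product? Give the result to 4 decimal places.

copper→nickel→crude→copper: 0.8712 × 1.849 × 0.6687 = 1.07717
zinc→nickel→natgas→zinc: 2.038 × 0.4153 × 1.202 = 1.01735
zinc→nickel→crude→zinc: 2.038 × 1.849 × 0.2689 = 1.01329
Maximum is copper→nickel→crude→copper at 1.0772; arbitrage exists.

1.0772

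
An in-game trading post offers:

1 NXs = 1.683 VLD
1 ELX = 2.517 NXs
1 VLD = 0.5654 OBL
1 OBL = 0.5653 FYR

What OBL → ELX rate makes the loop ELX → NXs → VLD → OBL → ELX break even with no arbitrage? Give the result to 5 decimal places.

Known legs of the cycle: 2.517 × 1.683 × 0.5654 = 2.3950971594
For no arbitrage the full-cycle product must be 1, so the missing rate is 1 / 2.3950971594 ≈ 0.4175196.

0.41752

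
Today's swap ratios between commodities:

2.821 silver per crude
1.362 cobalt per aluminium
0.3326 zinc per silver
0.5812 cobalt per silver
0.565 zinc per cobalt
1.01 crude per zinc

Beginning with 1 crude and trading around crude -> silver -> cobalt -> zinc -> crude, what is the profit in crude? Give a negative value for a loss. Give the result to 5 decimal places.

-0.06438

1 crude × 2.821 = 2.821 silver
2.821 silver × 0.5812 = 1.6395652 cobalt
1.6395652 cobalt × 0.565 = 0.926354338 zinc
0.926354338 zinc × 1.01 = 0.93561788138 crude
Net change: 0.93561788138 − 1 = -0.06438211862 crude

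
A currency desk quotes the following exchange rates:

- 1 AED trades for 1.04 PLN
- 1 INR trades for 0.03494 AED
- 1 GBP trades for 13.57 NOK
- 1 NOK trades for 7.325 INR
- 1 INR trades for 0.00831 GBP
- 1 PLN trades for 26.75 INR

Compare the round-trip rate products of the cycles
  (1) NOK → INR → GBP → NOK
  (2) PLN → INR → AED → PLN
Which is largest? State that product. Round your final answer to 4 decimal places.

(1) 7.325 × 0.00831 × 13.57 = 0.82602
(2) 26.75 × 0.03494 × 1.04 = 0.97203
Highest is cycle (2) at 0.9720 (≤1, no arbitrage).

0.9720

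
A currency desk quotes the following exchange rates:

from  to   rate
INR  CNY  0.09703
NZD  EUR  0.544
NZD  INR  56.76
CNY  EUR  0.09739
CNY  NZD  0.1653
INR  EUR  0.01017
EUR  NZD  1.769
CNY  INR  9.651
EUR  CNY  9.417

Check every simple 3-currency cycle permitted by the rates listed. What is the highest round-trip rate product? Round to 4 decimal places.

1.0212

NZD→INR→EUR→NZD: 56.76 × 0.01017 × 1.769 = 1.02115
CNY→INR→EUR→CNY: 9.651 × 0.01017 × 9.417 = 0.92428
NZD→INR→CNY→NZD: 56.76 × 0.09703 × 0.1653 = 0.91038
NZD→EUR→CNY→NZD: 0.544 × 9.417 × 0.1653 = 0.84681
Maximum is NZD→INR→EUR→NZD at 1.0212; arbitrage exists.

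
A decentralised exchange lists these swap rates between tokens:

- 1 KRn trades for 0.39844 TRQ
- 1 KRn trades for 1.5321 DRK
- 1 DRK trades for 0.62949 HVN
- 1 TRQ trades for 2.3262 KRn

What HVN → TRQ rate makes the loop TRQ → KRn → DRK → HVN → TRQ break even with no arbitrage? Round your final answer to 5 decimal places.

Known legs of the cycle: 2.3262 × 1.5321 × 0.62949 = 2.2434841173798
For no arbitrage the full-cycle product must be 1, so the missing rate is 1 / 2.2434841173798 ≈ 0.4457353.

0.44574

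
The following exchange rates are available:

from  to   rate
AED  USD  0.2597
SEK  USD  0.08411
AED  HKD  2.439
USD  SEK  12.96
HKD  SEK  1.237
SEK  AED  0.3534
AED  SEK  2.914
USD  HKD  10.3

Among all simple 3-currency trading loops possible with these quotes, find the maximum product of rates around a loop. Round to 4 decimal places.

1.1894

USD→SEK→AED→USD: 12.96 × 0.3534 × 0.2597 = 1.18944
USD→HKD→SEK→USD: 10.3 × 1.237 × 0.08411 = 1.07165
SEK→AED→HKD→SEK: 0.3534 × 2.439 × 1.237 = 1.06622
Maximum is USD→SEK→AED→USD at 1.1894; arbitrage exists.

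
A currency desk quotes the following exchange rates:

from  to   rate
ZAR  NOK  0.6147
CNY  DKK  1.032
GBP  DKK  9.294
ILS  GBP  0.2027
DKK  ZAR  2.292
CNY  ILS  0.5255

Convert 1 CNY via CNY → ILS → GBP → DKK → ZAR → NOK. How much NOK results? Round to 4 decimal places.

1.3948

1 CNY × 0.5255 = 0.5255 ILS
0.5255 ILS × 0.2027 = 0.10651885 GBP
0.10651885 GBP × 9.294 = 0.9899861919 DKK
0.9899861919 DKK × 2.292 = 2.2690483518348 ZAR
2.2690483518348 ZAR × 0.6147 = 1.39478402187285156 NOK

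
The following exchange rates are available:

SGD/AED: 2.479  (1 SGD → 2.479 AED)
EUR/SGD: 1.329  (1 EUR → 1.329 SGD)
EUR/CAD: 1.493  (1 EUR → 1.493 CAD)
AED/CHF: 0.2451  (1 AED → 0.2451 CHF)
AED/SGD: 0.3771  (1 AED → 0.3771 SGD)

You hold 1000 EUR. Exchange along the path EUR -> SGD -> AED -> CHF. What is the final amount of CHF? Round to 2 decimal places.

807.50

1000 EUR × 1.329 = 1329 SGD
1329 SGD × 2.479 = 3294.591 AED
3294.591 AED × 0.2451 = 807.5042541 CHF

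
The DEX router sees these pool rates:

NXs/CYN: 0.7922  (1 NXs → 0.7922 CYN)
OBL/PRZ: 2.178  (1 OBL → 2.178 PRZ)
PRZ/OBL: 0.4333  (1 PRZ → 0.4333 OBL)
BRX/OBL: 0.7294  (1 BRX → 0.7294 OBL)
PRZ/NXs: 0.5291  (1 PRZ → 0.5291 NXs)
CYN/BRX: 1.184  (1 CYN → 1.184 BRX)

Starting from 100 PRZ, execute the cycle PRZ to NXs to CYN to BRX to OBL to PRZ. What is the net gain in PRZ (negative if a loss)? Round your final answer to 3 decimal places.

100 PRZ × 0.5291 = 52.91 NXs
52.91 NXs × 0.7922 = 41.915302 CYN
41.915302 CYN × 1.184 = 49.627717568 BRX
49.627717568 BRX × 0.7294 = 36.1984571940992 OBL
36.1984571940992 OBL × 2.178 = 78.8402397687480576 PRZ
Net change: 78.8402397687480576 − 100 = -21.1597602312519424 PRZ

-21.160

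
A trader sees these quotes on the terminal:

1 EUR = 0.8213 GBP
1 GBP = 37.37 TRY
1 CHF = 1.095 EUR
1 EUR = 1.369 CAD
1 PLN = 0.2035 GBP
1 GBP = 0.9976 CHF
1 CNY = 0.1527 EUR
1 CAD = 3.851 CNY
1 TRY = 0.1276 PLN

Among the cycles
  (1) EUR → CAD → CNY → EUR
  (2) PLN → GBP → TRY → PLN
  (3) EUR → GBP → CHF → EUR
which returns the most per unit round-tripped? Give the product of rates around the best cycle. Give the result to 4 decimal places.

(1) 1.369 × 3.851 × 0.1527 = 0.80504
(2) 0.2035 × 37.37 × 0.1276 = 0.97037
(3) 0.8213 × 0.9976 × 1.095 = 0.89717
Highest is cycle (2) at 0.9704 (≤1, no arbitrage).

0.9704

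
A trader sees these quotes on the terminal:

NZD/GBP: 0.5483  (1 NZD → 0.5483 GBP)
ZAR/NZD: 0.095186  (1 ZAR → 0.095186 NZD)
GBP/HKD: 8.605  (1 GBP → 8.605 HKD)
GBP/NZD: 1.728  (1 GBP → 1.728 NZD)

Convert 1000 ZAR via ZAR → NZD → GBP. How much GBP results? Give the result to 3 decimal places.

1000 ZAR × 0.095186 = 95.186 NZD
95.186 NZD × 0.5483 = 52.1904838 GBP

52.190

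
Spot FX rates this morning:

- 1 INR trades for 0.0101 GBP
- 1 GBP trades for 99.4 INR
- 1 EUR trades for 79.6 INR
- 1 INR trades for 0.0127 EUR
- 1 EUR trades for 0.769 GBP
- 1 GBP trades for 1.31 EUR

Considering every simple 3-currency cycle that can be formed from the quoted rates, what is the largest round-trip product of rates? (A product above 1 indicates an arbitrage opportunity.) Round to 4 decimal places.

EUR→INR→GBP→EUR: 79.6 × 0.0101 × 1.31 = 1.05319
EUR→GBP→INR→EUR: 0.769 × 99.4 × 0.0127 = 0.97077
Maximum is EUR→INR→GBP→EUR at 1.0532; arbitrage exists.

1.0532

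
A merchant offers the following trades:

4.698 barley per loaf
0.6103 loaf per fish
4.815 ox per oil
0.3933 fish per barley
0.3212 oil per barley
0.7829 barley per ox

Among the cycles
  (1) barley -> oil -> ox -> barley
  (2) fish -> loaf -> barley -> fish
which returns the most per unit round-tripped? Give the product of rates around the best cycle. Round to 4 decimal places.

(1) 0.3212 × 4.815 × 0.7829 = 1.21082
(2) 0.6103 × 4.698 × 0.3933 = 1.12767
Highest is cycle (1) at 1.2108 (>1, arbitrage).

1.2108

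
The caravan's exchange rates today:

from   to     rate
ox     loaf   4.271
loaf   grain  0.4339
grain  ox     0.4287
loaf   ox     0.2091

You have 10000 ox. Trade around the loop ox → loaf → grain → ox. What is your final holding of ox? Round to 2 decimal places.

10000 ox × 4.271 = 42710 loaf
42710 loaf × 0.4339 = 18531.869 grain
18531.869 grain × 0.4287 = 7944.6122403 ox

7944.61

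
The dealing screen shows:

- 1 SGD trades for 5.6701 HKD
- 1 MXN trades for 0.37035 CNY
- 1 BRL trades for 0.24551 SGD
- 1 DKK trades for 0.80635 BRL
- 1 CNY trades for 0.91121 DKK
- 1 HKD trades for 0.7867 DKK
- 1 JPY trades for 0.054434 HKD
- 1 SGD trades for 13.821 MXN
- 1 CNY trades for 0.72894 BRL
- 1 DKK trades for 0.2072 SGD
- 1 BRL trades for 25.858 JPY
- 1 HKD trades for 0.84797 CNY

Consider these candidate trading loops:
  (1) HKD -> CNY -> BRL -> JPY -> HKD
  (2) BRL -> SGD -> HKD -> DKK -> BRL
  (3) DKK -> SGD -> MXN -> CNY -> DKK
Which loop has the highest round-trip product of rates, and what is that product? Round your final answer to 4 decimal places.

(1) 0.84797 × 0.72894 × 25.858 × 0.054434 = 0.87004
(2) 0.24551 × 5.6701 × 0.7867 × 0.80635 = 0.88306
(3) 0.2072 × 13.821 × 0.37035 × 0.91121 = 0.96641
Highest is cycle (3) at 0.9664 (≤1, no arbitrage).

0.9664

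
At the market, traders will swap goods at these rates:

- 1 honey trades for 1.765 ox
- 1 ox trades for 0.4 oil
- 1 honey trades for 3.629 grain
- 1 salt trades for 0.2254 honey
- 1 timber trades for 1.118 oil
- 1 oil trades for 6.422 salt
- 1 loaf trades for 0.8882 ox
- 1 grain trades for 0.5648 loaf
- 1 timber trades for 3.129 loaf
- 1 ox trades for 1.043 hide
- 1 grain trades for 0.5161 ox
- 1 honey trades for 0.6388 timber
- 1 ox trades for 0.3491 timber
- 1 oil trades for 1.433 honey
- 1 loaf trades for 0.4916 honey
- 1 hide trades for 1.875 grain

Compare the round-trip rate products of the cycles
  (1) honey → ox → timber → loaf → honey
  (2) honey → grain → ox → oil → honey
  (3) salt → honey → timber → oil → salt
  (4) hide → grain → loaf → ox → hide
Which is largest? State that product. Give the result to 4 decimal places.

(1) 1.765 × 0.3491 × 3.129 × 0.4916 = 0.94779
(2) 3.629 × 0.5161 × 0.4 × 1.433 = 1.07356
(3) 0.2254 × 0.6388 × 1.118 × 6.422 = 1.03379
(4) 1.875 × 0.5648 × 0.8882 × 1.043 = 0.98105
Highest is cycle (2) at 1.0736 (>1, arbitrage).

1.0736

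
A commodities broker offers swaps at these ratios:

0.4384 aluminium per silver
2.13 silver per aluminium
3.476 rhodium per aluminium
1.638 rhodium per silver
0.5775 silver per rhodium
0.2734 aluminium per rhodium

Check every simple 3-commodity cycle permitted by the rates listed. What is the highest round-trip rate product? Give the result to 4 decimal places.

0.9539

silver→rhodium→aluminium→silver: 1.638 × 0.2734 × 2.13 = 0.95388
silver→aluminium→rhodium→silver: 0.4384 × 3.476 × 0.5775 = 0.88004
Maximum is silver→rhodium→aluminium→silver at 0.9539; no arbitrage — every cycle loses value.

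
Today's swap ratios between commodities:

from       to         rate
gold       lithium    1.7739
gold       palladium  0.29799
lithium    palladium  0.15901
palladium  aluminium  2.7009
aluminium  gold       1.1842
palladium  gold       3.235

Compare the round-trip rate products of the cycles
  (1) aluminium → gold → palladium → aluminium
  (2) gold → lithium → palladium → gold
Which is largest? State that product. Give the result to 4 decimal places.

0.9531

(1) 1.1842 × 0.29799 × 2.7009 = 0.95309
(2) 1.7739 × 0.15901 × 3.235 = 0.91249
Highest is cycle (1) at 0.9531 (≤1, no arbitrage).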